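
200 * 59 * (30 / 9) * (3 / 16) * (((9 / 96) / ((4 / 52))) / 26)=22125 / 64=345.70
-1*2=-2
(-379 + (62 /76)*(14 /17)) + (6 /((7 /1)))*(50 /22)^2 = -373.90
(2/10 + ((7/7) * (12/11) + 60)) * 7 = 23597/55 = 429.04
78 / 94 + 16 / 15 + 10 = 8387 / 705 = 11.90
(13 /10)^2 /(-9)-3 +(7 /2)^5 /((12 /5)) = 6210817 /28800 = 215.65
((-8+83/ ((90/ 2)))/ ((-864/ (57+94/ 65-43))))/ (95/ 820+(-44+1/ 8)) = -2850607/ 1133528175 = -0.00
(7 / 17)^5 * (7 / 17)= 117649 / 24137569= 0.00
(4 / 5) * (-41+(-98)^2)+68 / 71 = 2716232 / 355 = 7651.36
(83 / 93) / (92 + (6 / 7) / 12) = 0.01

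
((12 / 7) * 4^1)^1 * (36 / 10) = 864 / 35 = 24.69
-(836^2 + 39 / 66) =-15375725 / 22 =-698896.59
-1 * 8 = -8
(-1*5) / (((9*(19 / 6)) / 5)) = -50 / 57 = -0.88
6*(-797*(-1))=4782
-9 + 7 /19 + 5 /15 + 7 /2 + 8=3.20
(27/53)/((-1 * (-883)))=27/46799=0.00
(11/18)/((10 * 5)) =11/900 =0.01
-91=-91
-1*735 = -735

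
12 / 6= 2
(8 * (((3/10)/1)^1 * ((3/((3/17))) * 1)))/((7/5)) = 204/7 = 29.14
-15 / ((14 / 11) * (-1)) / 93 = 0.13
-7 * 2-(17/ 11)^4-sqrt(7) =-288495/ 14641-sqrt(7) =-22.35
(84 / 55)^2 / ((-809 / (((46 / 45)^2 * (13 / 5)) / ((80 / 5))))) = -1347892 / 2753128125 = -0.00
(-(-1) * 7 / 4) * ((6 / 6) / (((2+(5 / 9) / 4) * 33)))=3 / 121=0.02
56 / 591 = 0.09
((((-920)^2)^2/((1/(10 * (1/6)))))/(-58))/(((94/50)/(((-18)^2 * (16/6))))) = -12895073280000000/1363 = -9460802112986.06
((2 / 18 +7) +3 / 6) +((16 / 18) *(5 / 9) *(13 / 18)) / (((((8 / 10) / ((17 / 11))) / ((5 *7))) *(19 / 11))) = 597593 / 27702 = 21.57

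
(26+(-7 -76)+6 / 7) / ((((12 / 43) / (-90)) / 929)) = 235487565 / 14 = 16820540.36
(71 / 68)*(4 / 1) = 71 / 17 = 4.18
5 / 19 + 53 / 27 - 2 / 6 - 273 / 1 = -271.11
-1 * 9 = -9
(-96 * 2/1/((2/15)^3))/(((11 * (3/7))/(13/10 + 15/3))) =-1190700/11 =-108245.45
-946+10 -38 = -974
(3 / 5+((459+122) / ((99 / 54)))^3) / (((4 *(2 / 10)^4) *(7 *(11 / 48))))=317719170409500 / 102487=3100092405.96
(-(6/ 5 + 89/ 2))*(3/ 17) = -1371/ 170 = -8.06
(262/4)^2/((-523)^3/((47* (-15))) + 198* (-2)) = 12098505/571105948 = 0.02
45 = 45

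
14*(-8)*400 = -44800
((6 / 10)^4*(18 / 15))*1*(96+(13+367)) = 231336 / 3125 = 74.03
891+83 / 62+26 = 56937 / 62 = 918.34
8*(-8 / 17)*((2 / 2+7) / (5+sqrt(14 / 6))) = -4.61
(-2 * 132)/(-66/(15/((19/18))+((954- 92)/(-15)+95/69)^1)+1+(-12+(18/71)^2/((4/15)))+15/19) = 6941392999464/220692814241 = 31.45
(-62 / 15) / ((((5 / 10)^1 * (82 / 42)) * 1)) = -4.23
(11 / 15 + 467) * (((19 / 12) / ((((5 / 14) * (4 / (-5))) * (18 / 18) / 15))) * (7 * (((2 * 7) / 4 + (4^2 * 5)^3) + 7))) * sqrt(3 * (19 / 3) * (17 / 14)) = -119442833461 * sqrt(4522) / 12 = -669335917178.36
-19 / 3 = -6.33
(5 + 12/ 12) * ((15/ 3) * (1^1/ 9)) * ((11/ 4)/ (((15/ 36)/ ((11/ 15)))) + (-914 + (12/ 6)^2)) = -15086/ 5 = -3017.20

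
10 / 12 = 5 / 6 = 0.83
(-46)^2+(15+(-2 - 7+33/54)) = 38207/18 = 2122.61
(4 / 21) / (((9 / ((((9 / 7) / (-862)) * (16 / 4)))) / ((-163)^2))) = -212552 / 63357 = -3.35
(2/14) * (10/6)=5/21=0.24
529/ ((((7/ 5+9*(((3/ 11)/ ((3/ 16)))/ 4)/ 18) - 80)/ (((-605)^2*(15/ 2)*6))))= -111112307.41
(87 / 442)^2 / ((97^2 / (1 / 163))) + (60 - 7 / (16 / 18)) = 31235731103037 / 599246639576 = 52.13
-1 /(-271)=1 /271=0.00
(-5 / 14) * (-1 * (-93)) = -465 / 14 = -33.21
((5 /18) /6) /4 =5 /432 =0.01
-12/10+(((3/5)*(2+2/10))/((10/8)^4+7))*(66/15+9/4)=-81654/302125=-0.27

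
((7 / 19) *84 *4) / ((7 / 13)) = 4368 / 19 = 229.89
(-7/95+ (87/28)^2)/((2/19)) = 713567/7840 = 91.02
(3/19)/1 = 3/19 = 0.16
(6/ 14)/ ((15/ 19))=19/ 35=0.54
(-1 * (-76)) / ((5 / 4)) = 304 / 5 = 60.80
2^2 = 4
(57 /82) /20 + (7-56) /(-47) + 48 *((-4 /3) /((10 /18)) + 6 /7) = -39376999 /539560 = -72.98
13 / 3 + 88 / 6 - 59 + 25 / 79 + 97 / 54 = -37.89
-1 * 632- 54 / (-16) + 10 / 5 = -5013 / 8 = -626.62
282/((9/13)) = 1222/3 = 407.33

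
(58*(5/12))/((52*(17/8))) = 145/663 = 0.22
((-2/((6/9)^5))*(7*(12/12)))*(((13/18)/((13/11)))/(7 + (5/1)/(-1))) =-2079/64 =-32.48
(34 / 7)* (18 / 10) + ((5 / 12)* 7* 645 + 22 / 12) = 794567 / 420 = 1891.83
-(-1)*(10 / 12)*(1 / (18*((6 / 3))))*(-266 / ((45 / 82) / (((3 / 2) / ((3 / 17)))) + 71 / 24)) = -927010 / 455103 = -2.04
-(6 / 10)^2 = -9 / 25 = -0.36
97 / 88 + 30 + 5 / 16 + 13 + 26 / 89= 44.71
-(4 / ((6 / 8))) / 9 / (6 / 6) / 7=-0.08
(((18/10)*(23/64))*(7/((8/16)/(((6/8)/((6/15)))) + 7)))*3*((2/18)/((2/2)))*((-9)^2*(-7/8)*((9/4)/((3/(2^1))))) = -2464749/111616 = -22.08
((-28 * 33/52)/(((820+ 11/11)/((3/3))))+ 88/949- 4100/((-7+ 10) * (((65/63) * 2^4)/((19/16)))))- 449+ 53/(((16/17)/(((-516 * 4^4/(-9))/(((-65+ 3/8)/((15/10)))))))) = -508671817135411/25779820352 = -19731.39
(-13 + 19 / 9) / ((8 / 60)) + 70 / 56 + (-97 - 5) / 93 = -30323 / 372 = -81.51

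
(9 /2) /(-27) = -1 /6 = -0.17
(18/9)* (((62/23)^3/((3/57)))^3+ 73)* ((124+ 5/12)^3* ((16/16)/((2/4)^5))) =309005384020691938110137414819/48631121859501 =6354066536104841.10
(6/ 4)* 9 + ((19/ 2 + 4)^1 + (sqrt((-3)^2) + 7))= 37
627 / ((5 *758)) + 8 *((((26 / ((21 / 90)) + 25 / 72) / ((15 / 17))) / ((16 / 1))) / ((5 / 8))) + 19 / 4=152228513 / 1432620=106.26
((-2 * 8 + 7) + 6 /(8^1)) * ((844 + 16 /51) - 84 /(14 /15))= -211585 /34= -6223.09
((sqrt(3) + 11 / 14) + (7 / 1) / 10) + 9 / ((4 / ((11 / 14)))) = sqrt(3) + 911 / 280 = 4.99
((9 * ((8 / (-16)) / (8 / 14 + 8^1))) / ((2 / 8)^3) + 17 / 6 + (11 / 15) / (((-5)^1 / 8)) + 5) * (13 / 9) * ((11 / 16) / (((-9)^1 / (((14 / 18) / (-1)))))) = -449449 / 194400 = -2.31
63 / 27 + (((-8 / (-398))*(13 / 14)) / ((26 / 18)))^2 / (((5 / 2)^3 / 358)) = 1700676683 / 727668375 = 2.34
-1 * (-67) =67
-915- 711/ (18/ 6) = -1152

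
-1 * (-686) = 686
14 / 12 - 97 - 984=-6479 / 6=-1079.83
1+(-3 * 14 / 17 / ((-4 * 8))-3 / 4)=89 / 272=0.33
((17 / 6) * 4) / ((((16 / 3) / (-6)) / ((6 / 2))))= -153 / 4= -38.25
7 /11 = 0.64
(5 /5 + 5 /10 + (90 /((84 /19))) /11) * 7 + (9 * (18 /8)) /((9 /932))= 23325 /11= 2120.45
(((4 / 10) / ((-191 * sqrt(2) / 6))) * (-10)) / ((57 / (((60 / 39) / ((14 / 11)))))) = 440 * sqrt(2) / 330239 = 0.00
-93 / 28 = -3.32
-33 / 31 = -1.06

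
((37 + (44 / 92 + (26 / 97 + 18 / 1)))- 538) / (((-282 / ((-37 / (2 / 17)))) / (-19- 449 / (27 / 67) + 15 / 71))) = 122486030691521 / 201010869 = 609350.29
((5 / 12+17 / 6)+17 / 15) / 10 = 263 / 600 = 0.44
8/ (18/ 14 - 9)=-1.04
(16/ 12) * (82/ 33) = 328/ 99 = 3.31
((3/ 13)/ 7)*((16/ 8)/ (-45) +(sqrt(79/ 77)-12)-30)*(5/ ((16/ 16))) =-1892/ 273 +15*sqrt(6083)/ 7007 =-6.76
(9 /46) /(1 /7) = 1.37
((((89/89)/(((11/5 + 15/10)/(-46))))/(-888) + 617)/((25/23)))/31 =116567519/6365850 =18.31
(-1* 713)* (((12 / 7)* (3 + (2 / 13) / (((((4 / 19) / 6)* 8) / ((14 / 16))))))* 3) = -18577215 / 1456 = -12759.08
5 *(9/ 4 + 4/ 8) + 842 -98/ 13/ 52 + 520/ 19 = 11340911/ 12844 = 882.97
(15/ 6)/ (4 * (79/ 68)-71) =-85/ 2256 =-0.04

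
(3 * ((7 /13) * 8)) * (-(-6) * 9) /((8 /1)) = 1134 /13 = 87.23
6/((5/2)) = 12/5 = 2.40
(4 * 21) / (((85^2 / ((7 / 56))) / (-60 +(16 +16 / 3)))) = -0.06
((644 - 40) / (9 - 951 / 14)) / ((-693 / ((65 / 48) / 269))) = 1963 / 26364690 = 0.00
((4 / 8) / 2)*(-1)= -0.25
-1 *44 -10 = -54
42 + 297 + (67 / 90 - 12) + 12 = 339.74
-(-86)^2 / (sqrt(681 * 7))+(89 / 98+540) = 53009 / 98 - 7396 * sqrt(4767) / 4767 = 433.79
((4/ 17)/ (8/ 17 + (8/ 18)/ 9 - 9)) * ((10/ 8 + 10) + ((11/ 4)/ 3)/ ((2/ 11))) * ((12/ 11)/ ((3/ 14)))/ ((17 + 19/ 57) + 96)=-13041/ 642235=-0.02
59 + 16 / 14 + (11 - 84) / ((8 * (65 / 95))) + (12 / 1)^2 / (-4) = 7867 / 728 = 10.81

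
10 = 10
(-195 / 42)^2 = 4225 / 196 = 21.56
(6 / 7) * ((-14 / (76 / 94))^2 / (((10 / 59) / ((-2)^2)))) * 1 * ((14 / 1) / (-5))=-153269256 / 9025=-16982.74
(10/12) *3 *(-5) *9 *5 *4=-2250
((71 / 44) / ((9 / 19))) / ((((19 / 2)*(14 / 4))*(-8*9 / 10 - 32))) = -355 / 135828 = -0.00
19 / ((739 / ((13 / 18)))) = 247 / 13302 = 0.02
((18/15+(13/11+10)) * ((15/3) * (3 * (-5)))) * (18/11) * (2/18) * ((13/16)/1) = -137.18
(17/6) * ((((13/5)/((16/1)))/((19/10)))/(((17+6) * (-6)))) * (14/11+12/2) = -1105/86526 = -0.01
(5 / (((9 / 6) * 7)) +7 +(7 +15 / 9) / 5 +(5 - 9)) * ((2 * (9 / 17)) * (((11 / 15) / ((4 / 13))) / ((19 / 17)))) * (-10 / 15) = -78221 / 9975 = -7.84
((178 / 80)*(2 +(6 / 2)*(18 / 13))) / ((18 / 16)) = 1424 / 117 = 12.17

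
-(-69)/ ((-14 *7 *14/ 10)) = -345/ 686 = -0.50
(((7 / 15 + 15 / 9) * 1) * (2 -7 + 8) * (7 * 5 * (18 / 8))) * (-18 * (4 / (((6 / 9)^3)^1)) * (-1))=122472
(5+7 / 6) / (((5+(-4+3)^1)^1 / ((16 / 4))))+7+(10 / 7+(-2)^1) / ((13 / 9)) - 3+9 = 10249 / 546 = 18.77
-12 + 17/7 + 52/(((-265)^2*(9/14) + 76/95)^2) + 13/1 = 239681856649864/69907207669327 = 3.43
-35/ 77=-5/ 11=-0.45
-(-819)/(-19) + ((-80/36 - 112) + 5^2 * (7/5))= -20918/171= -122.33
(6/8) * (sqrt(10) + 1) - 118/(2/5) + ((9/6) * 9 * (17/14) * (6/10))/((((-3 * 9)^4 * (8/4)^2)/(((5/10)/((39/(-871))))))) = -6486730619/22044960 + 3 * sqrt(10)/4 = -291.88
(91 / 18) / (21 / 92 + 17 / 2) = 4186 / 7227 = 0.58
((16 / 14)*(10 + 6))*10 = 1280 / 7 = 182.86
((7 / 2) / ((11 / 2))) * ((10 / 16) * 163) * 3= 194.49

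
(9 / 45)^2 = 1 / 25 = 0.04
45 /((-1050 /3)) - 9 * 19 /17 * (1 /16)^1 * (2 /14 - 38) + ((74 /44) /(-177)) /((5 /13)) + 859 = 467435527 /529584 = 882.65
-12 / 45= -4 / 15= -0.27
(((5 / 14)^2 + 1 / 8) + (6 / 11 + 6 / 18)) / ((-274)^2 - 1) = 2927 / 194234040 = 0.00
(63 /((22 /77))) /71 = 441 /142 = 3.11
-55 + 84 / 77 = -593 / 11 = -53.91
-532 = -532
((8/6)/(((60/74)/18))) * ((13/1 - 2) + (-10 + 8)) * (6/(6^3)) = 37/5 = 7.40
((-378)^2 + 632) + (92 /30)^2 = 32293216 /225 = 143525.40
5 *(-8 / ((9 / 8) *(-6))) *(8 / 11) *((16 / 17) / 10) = 2048 / 5049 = 0.41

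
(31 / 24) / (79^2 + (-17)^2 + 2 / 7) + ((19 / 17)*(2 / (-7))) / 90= -6560879 / 1958302080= -0.00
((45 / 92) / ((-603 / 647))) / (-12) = 3235 / 73968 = 0.04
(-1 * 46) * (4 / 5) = -184 / 5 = -36.80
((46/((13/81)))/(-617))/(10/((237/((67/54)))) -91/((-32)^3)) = -781276741632/92719463369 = -8.43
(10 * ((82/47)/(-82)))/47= -10/2209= -0.00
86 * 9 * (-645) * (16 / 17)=-7987680 / 17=-469863.53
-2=-2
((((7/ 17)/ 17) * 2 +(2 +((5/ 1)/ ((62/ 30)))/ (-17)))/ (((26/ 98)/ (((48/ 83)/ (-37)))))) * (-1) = 40165104/ 357670157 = 0.11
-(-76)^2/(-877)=6.59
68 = 68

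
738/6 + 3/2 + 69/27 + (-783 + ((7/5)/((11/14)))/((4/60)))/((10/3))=-49414/495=-99.83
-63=-63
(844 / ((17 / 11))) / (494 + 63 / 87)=269236 / 243899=1.10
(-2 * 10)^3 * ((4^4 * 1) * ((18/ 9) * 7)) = -28672000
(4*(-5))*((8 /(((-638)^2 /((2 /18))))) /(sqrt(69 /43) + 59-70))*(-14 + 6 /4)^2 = 0.00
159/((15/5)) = 53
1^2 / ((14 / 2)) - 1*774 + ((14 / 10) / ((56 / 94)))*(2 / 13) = -703881 / 910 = -773.50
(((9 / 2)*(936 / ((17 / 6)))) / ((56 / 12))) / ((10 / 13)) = 246402 / 595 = 414.12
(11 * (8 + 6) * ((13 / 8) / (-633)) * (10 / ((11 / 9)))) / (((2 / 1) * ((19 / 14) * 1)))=-9555 / 8018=-1.19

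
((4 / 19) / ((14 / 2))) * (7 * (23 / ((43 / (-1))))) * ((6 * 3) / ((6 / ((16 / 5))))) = -4416 / 4085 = -1.08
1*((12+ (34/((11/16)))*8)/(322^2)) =1121/285131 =0.00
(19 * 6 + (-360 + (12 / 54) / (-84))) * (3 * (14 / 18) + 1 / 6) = -464945 / 756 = -615.01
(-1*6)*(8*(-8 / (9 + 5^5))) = 192 / 1567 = 0.12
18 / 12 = 3 / 2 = 1.50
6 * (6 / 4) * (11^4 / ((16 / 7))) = 922383 / 16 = 57648.94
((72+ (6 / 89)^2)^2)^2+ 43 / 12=1269816587260210932455275 / 47239065668424972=26880645.70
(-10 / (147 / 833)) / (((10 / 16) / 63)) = -5712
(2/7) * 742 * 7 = 1484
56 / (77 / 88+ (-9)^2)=448 / 655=0.68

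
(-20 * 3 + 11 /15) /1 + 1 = -874 /15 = -58.27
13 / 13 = 1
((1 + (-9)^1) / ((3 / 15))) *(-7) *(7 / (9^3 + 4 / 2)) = 1960 / 731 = 2.68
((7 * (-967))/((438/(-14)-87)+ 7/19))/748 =900277/11730884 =0.08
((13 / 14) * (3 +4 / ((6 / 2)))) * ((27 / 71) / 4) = 1521 / 3976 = 0.38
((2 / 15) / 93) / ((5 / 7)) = 14 / 6975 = 0.00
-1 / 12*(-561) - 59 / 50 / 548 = 1280891 / 27400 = 46.75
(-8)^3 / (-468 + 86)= 256 / 191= 1.34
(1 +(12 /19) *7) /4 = 103 /76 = 1.36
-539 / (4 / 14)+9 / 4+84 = -7201 / 4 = -1800.25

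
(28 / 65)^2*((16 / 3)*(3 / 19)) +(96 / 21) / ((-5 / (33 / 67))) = -11070944 / 37648975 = -0.29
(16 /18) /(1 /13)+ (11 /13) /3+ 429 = 51578 /117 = 440.84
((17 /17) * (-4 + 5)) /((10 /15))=3 /2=1.50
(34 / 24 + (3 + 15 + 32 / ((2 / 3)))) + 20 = 1049 / 12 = 87.42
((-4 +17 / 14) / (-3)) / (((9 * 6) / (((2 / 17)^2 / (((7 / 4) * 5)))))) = 0.00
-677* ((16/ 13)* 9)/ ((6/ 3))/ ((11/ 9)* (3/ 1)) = -146232/ 143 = -1022.60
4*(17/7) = 68/7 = 9.71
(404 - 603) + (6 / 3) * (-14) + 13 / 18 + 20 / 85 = -69169 / 306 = -226.04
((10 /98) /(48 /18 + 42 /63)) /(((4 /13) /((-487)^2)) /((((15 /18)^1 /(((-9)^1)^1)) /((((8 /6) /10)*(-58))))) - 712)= -231239775 /5378328028304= -0.00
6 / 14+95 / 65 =172 / 91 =1.89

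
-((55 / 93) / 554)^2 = -3025 / 2654516484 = -0.00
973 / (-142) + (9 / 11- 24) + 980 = 1483847 / 1562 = 949.97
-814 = -814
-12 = -12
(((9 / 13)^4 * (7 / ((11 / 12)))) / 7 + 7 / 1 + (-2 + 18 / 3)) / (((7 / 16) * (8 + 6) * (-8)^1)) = -3534613 / 15394379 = -0.23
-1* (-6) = 6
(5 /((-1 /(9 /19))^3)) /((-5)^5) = 729 /4286875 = 0.00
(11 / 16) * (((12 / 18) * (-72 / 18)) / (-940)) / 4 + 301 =6790571 / 22560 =301.00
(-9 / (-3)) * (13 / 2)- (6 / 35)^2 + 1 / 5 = 48193 / 2450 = 19.67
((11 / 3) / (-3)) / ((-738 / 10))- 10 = -33155 / 3321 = -9.98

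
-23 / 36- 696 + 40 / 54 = -75157 / 108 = -695.90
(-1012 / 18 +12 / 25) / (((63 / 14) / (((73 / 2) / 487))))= -915566 / 986175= -0.93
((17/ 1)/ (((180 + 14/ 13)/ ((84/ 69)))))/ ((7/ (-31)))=-0.51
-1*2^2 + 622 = 618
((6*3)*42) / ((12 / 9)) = 567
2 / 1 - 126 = -124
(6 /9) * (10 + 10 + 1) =14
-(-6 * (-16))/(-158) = 48/79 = 0.61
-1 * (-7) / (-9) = -7 / 9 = -0.78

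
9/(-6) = -3/2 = -1.50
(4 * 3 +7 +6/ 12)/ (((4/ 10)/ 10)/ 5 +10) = 1625/ 834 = 1.95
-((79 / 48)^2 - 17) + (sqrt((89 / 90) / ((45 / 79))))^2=8308543 / 518400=16.03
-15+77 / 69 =-958 / 69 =-13.88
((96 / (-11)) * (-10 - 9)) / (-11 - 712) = -0.23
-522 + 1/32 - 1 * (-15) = -506.97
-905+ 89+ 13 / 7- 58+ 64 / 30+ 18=-89461 / 105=-852.01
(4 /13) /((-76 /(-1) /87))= 87 /247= 0.35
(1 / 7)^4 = 0.00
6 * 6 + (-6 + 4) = 34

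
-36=-36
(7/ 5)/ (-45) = -7/ 225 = -0.03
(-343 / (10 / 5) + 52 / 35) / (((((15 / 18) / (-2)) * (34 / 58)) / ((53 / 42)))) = 18291837 / 20825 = 878.36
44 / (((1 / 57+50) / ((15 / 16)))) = 9405 / 11404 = 0.82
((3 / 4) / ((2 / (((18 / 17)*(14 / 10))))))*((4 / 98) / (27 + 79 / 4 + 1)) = 54 / 113645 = 0.00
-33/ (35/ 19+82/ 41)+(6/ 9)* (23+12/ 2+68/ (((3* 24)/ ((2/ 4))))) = 11.06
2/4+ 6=6.50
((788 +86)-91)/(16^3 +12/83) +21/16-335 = -333.50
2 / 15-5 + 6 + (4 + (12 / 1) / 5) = 113 / 15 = 7.53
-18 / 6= -3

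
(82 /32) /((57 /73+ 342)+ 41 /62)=92783 /12435352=0.01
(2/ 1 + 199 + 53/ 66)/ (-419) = -13319/ 27654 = -0.48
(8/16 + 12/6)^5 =3125/32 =97.66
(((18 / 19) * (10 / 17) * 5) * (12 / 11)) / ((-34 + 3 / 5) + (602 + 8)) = 18000 / 3414433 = 0.01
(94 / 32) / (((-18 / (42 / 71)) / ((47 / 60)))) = -15463 / 204480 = -0.08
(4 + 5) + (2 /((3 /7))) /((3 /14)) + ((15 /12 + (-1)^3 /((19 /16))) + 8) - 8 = 21331 /684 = 31.19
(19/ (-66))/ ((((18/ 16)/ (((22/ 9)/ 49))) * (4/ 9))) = -38/ 1323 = -0.03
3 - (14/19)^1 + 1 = 62/19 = 3.26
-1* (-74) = 74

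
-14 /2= -7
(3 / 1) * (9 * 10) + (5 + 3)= 278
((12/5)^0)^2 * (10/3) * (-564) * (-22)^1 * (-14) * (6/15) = -231616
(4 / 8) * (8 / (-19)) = -4 / 19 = -0.21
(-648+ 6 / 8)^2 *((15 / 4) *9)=904894335 / 64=14138973.98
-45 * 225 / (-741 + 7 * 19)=10125 / 608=16.65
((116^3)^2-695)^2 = 5936027038444735593938641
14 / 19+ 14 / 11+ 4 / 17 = 7976 / 3553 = 2.24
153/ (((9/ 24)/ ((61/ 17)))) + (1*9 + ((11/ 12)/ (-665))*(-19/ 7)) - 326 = 3372191/ 2940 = 1147.00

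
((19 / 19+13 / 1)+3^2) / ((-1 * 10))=-23 / 10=-2.30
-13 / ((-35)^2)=-13 / 1225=-0.01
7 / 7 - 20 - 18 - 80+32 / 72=-1049 / 9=-116.56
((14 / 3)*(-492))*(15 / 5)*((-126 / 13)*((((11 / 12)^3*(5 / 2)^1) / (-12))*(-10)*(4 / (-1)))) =-66849475 / 156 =-428522.28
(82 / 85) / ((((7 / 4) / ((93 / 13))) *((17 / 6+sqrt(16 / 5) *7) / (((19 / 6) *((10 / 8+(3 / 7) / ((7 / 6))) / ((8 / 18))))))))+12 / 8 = 75765696 / 119407561+2480295492 *sqrt(5) / 1449948955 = 4.46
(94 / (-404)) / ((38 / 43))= -2021 / 7676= -0.26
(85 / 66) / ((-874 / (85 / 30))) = -1445 / 346104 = -0.00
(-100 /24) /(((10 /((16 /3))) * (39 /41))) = -820 /351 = -2.34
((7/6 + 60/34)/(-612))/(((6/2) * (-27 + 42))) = -299/2809080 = -0.00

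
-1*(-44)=44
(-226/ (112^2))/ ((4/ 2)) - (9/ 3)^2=-113009/ 12544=-9.01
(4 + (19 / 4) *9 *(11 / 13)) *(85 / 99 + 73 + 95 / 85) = 263600465 / 87516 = 3012.03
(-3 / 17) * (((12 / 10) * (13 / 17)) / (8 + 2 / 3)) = -27 / 1445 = -0.02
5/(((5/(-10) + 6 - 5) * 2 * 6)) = 5/6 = 0.83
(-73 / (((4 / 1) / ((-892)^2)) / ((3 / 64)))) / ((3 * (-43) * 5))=3630217 / 3440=1055.30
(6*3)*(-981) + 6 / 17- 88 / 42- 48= -17707.74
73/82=0.89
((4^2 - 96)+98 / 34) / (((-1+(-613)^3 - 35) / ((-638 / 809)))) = -836418 / 3167954493049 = -0.00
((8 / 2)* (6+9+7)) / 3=29.33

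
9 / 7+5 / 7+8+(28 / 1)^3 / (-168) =-120.67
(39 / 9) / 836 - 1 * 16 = -40115 / 2508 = -15.99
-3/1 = -3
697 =697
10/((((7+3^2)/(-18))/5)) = -225/4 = -56.25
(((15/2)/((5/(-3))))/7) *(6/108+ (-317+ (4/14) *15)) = 39395/196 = 200.99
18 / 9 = 2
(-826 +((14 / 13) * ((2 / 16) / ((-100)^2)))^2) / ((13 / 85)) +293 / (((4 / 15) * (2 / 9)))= -456.39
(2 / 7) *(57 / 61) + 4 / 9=2734 / 3843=0.71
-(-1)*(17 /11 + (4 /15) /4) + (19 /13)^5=507320273 /61263345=8.28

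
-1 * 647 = -647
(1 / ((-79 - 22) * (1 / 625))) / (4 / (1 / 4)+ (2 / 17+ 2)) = -10625 / 31108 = -0.34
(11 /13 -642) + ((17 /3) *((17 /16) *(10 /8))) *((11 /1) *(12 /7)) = -726885 /1456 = -499.23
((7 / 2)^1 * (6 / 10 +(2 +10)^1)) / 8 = 441 / 80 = 5.51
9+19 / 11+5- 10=63 / 11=5.73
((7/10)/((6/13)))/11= 91/660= 0.14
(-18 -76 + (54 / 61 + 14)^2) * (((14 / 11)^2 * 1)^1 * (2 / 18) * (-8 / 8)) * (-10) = 310130800 / 1350723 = 229.60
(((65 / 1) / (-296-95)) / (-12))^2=4225 / 22014864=0.00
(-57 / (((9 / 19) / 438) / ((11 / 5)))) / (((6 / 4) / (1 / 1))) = -1159532 / 15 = -77302.13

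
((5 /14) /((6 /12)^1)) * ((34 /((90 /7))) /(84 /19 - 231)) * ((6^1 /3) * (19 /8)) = -6137 /154980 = -0.04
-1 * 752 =-752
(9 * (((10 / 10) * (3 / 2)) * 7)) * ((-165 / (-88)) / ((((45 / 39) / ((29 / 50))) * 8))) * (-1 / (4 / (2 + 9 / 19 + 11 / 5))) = -7909083 / 608000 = -13.01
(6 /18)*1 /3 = 1 /9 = 0.11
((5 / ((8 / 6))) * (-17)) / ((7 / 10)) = -1275 / 14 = -91.07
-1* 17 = -17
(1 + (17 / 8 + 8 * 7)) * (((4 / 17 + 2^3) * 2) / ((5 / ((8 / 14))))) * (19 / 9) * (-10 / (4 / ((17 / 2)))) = -44935 / 9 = -4992.78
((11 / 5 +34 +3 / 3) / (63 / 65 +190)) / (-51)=-806 / 211021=-0.00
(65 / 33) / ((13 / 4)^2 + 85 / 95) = 19760 / 114939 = 0.17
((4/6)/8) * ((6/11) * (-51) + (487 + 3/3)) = 2531/66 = 38.35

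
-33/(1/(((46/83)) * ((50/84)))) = -6325/581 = -10.89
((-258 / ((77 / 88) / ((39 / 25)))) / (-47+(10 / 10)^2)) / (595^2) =40248 / 1424950625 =0.00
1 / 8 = 0.12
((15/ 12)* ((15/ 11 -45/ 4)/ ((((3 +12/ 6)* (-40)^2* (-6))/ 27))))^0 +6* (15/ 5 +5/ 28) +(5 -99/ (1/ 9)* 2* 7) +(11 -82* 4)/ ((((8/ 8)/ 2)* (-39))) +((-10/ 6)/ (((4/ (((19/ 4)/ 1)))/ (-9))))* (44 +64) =-11475743/ 1092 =-10508.92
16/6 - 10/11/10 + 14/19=2077/627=3.31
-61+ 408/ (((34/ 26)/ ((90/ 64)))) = 1511/ 4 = 377.75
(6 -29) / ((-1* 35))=23 / 35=0.66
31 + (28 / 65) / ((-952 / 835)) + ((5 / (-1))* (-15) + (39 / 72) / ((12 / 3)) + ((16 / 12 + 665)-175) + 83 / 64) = 8463597 / 14144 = 598.39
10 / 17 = 0.59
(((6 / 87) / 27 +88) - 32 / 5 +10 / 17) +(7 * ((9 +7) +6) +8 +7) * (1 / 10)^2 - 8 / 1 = 101004919 / 1331100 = 75.88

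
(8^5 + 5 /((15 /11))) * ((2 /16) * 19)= 1867985 /24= 77832.71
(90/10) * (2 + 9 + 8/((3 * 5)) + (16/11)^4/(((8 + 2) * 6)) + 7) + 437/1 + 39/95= 841327288/1390895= 604.88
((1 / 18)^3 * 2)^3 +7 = 173564379073 / 24794911296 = 7.00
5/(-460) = -1/92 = -0.01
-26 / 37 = -0.70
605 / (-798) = -605 / 798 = -0.76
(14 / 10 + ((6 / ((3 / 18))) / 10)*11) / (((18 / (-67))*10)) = -15.26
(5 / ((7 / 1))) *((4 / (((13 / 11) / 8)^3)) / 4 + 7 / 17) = 58002015 / 261443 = 221.85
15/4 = 3.75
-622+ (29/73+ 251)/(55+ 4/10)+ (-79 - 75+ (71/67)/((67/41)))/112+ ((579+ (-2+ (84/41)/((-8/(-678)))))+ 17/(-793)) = 43559338044674385/330542495292464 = 131.78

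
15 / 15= 1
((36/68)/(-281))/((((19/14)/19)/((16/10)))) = -1008/23885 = -0.04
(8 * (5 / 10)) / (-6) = -2 / 3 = -0.67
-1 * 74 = -74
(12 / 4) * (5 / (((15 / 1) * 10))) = 1 / 10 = 0.10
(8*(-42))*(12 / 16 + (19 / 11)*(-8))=48300 / 11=4390.91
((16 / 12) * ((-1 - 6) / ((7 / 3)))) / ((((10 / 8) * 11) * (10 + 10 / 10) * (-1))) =16 / 605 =0.03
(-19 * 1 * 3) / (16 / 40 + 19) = -285 / 97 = -2.94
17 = 17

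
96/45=32/15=2.13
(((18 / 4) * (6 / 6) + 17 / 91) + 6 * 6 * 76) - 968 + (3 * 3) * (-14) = 299697 / 182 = 1646.69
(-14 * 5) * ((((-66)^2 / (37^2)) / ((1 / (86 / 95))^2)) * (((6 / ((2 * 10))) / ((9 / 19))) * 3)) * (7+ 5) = -2706225984 / 650275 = -4161.66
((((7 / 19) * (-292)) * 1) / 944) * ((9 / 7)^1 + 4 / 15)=-11899 / 67260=-0.18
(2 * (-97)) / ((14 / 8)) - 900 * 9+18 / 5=-287254 / 35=-8207.26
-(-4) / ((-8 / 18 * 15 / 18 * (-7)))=54 / 35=1.54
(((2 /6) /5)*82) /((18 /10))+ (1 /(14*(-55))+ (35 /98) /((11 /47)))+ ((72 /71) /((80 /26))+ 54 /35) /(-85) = 4.54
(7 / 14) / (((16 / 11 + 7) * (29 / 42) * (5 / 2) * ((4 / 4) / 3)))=462 / 4495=0.10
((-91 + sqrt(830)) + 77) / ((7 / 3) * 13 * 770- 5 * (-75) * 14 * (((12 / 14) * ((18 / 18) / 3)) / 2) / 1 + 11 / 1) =-42 / 72353 + 3 * sqrt(830) / 72353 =0.00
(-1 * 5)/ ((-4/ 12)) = 15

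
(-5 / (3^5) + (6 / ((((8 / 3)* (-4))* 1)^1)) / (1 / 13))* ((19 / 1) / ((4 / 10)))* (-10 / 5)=2708545 / 3888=696.64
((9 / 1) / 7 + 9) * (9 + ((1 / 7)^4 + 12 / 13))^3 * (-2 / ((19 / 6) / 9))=-231076907469606290688 / 4044437961419401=-57134.49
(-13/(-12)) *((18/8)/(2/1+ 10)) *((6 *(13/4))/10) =507/1280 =0.40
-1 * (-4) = 4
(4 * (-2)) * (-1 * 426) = 3408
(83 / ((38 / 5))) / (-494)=-415 / 18772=-0.02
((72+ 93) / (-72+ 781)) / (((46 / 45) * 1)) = 7425 / 32614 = 0.23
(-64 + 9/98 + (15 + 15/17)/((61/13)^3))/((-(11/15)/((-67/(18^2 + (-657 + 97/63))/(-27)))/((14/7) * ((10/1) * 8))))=-323057403175400/3102210384889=-104.14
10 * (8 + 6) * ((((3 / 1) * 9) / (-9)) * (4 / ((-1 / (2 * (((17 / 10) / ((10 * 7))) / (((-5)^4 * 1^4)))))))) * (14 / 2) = 2856 / 3125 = 0.91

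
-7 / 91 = -1 / 13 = -0.08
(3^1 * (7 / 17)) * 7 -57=-822 / 17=-48.35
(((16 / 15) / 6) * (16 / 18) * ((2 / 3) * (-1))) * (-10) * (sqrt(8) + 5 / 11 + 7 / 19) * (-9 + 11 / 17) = -72704 * sqrt(2) / 4131- 6252544 / 863379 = -32.13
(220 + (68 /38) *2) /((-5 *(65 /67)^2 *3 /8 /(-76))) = 203405568 /21125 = 9628.67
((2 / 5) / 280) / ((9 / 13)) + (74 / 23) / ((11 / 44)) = 1865099 / 144900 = 12.87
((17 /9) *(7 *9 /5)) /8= 119 /40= 2.98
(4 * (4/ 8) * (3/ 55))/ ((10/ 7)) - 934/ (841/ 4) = -1009739/ 231275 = -4.37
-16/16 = -1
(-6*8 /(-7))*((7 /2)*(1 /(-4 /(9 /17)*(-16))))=27 /136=0.20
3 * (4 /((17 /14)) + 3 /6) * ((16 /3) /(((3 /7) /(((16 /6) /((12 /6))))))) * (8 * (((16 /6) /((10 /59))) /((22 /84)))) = 254593024 /2805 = 90764.00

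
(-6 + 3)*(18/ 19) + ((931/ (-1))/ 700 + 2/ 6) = -21881/ 5700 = -3.84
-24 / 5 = -4.80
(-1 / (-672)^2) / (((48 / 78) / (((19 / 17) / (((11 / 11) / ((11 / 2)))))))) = -2717 / 122830848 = -0.00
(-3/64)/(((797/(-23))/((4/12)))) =23/51008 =0.00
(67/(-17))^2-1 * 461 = -445.47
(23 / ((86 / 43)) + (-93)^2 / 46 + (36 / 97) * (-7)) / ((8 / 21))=9226077 / 17848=516.92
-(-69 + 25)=44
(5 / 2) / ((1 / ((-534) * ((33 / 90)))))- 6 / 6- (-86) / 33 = -32201 / 66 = -487.89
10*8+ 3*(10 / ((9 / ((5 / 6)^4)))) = 158645 / 1944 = 81.61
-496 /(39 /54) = -8928 /13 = -686.77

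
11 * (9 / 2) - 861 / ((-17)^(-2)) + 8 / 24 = -1492675 / 6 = -248779.17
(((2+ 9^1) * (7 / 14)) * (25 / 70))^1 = 55 / 28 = 1.96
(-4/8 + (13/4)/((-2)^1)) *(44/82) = -187/164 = -1.14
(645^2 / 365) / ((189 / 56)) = 73960 / 219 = 337.72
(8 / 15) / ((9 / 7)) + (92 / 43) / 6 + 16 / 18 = 9638 / 5805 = 1.66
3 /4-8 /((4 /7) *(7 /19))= -149 /4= -37.25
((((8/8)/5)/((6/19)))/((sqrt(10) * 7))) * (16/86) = 38 * sqrt(10)/22575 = 0.01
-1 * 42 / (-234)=7 / 39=0.18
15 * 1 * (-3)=-45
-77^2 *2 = -11858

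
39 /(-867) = -13 /289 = -0.04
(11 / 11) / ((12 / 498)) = 83 / 2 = 41.50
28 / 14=2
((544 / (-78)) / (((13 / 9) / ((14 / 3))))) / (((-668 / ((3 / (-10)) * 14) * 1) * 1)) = -19992 / 141115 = -0.14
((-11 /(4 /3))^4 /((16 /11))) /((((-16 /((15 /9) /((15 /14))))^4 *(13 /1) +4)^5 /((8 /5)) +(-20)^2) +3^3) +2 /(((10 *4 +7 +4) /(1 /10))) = 13324973346274542505380086716500909899339727317 /3397868203300008338804237553362015863379011522560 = 0.00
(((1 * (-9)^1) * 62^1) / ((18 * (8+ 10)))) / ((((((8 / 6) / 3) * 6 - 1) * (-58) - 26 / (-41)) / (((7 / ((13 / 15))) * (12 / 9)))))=44485 / 230334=0.19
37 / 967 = 0.04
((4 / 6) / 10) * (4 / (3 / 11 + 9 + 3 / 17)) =0.03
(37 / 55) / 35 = 37 / 1925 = 0.02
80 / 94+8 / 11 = 816 / 517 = 1.58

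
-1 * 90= -90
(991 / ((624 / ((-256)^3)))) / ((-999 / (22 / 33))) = 2078277632 / 116883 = 17780.84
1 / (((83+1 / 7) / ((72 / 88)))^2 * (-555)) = -147 / 842481860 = -0.00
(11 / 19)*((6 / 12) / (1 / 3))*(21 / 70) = 99 / 380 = 0.26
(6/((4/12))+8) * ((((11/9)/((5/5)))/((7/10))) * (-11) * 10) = -314600/63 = -4993.65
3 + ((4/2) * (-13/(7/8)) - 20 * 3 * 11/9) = -2101/21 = -100.05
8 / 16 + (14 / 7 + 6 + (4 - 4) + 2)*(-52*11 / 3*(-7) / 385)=211 / 6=35.17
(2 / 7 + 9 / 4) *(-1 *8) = -142 / 7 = -20.29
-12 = -12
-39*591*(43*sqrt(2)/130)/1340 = -76239*sqrt(2)/13400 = -8.05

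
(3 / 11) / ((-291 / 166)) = -166 / 1067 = -0.16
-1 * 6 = -6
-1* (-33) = 33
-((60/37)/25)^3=-1728/6331625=-0.00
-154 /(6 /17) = -1309 /3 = -436.33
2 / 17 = 0.12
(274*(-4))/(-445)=1096/445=2.46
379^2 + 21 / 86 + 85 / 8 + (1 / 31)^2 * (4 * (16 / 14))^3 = 16288741538581 / 113390312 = 143651.97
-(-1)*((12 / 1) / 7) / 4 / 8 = 3 / 56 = 0.05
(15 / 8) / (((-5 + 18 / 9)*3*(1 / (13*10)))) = -325 / 12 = -27.08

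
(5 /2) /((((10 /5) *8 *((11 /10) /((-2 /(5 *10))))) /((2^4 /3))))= -1 /33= -0.03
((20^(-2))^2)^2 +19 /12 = 121600000003 /76800000000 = 1.58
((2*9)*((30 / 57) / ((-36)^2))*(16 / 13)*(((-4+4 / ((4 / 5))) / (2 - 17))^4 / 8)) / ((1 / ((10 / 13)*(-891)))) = -0.00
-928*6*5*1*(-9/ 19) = 250560/ 19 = 13187.37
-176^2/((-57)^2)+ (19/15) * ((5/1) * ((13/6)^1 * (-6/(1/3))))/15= -422381/16245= -26.00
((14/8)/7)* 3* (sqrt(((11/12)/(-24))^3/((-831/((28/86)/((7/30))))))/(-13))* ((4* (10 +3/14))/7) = -121* sqrt(1310210)/1344704256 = -0.00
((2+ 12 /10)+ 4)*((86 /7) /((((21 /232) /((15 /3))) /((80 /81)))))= 6384640 /1323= 4825.88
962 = 962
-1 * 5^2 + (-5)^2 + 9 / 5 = 9 / 5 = 1.80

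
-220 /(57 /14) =-3080 /57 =-54.04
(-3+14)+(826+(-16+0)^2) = 1093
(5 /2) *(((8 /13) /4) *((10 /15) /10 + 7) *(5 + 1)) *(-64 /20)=-3392 /65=-52.18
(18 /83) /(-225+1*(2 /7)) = -126 /130559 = -0.00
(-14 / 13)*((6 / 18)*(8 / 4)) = -28 / 39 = -0.72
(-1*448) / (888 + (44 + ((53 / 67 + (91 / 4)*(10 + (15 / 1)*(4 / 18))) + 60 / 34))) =-1530816 / 4229867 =-0.36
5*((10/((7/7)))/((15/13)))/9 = 130/27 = 4.81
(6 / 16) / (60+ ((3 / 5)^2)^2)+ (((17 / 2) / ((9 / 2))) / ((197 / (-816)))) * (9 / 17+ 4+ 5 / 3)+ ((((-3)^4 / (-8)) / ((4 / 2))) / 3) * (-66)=5588391527 / 88841484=62.90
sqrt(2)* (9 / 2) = 9* sqrt(2) / 2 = 6.36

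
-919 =-919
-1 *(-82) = 82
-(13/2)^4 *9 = -16065.56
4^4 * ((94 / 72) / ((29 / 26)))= 78208 / 261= 299.65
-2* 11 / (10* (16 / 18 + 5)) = -99 / 265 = -0.37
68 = 68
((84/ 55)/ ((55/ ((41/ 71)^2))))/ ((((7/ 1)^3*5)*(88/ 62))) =156333/ 41096122375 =0.00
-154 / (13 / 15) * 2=-4620 / 13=-355.38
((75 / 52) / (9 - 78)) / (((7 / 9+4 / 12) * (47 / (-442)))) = 0.18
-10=-10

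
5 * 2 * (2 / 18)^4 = 0.00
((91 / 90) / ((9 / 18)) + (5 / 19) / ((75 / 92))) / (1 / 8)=3208 / 171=18.76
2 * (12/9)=2.67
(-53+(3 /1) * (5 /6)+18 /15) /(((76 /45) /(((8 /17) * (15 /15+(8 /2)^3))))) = -892.89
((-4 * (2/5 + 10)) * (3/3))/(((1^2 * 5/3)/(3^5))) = -151632/25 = -6065.28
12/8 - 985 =-1967/2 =-983.50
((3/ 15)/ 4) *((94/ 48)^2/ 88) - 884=-896161631/ 1013760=-884.00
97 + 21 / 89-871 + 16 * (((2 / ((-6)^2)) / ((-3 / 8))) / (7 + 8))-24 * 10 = -1013.92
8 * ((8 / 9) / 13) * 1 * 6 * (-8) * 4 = -4096 / 39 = -105.03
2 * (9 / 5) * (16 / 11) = 288 / 55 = 5.24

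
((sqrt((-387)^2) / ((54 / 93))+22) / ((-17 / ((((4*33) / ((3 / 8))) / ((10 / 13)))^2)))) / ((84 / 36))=-636045696 / 175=-3634546.83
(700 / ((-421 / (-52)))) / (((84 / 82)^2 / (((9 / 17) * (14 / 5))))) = 874120 / 7157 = 122.13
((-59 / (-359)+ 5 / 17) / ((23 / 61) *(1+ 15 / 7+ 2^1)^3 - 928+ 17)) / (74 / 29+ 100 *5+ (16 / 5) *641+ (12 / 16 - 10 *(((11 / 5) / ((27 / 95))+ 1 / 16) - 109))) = -366710558256 / 2452510165340479421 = -0.00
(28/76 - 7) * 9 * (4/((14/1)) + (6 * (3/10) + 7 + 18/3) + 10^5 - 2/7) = -567083916/95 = -5969304.38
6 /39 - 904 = -11750 /13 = -903.85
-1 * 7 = -7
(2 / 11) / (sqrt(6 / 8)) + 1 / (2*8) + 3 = 4*sqrt(3) / 33 + 49 / 16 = 3.27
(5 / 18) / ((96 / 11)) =55 / 1728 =0.03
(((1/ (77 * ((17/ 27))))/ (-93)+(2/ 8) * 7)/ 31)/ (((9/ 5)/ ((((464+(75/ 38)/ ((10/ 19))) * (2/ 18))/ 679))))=2656979035/ 1106974992816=0.00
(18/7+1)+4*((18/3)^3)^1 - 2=6059/7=865.57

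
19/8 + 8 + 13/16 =179/16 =11.19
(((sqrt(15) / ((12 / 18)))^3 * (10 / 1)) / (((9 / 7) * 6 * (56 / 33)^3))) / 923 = 2695275 * sqrt(15) / 185249792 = 0.06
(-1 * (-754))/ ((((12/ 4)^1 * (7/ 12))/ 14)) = 6032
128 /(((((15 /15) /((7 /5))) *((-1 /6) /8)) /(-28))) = 1204224 /5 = 240844.80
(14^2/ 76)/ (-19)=-49/ 361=-0.14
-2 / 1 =-2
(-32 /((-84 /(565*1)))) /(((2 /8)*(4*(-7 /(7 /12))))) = -17.94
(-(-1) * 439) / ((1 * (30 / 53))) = 23267 / 30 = 775.57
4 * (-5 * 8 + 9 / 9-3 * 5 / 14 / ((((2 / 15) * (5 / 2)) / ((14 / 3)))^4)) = -164796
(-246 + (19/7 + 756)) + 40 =3869/7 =552.71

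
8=8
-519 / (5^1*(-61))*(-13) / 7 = -6747 / 2135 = -3.16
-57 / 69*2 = -1.65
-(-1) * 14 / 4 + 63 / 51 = 161 / 34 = 4.74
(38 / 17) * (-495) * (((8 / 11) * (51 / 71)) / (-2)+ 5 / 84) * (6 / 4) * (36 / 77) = 101812545 / 650573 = 156.50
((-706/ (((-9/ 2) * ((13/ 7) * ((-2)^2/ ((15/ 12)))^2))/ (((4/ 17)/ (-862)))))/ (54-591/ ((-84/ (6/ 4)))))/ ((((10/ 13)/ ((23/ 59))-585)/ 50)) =1989155/ 664900499394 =0.00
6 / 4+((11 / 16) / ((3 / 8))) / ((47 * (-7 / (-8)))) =3049 / 1974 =1.54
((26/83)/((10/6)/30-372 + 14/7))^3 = -102503232/168834548902312873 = -0.00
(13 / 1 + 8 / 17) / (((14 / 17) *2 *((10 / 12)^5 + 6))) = 445176 / 348467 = 1.28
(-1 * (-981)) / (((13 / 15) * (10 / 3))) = 8829 / 26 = 339.58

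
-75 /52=-1.44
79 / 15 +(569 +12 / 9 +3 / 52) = 149671 / 260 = 575.66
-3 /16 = -0.19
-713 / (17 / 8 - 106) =5704 / 831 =6.86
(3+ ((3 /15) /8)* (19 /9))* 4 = 12.21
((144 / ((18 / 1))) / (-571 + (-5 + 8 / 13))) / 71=-13 / 66385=-0.00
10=10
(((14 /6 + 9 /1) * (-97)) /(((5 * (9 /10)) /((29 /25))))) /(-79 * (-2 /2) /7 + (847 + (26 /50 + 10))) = -1338988 /4105107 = -0.33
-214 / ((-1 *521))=214 / 521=0.41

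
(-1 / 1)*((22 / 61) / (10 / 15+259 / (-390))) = -8580 / 61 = -140.66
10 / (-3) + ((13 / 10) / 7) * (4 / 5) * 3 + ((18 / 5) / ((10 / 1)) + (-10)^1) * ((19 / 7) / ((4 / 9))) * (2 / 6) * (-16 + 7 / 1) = 72967 / 420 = 173.73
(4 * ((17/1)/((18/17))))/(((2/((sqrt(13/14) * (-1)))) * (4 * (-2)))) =289 * sqrt(182)/1008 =3.87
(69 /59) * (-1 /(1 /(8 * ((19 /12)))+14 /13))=-1.01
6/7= 0.86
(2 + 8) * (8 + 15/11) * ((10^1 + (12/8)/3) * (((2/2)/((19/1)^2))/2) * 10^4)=54075000/3971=13617.48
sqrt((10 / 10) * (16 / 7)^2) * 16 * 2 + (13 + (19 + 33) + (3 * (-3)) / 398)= 384803 / 2786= 138.12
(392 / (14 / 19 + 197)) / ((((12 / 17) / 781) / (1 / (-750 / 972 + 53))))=78527988 / 1869881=42.00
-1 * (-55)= 55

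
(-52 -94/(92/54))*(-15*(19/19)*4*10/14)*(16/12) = 6124.22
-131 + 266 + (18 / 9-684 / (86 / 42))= -8473 / 43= -197.05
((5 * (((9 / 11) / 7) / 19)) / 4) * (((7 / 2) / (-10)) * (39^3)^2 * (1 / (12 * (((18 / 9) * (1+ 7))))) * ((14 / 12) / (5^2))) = -24631206327 / 10700800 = -2301.81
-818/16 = -409/8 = -51.12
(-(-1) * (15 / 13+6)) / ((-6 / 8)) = -124 / 13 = -9.54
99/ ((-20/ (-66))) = 3267/ 10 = 326.70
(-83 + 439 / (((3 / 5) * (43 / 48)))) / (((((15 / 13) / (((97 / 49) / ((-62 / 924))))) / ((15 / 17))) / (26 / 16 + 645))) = -970256572857 / 90644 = -10704035.27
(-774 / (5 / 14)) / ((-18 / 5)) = 602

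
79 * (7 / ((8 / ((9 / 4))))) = 4977 / 32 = 155.53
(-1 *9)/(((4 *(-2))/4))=4.50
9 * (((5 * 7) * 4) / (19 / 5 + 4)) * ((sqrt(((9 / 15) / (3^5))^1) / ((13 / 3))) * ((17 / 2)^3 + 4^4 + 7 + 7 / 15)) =737177 * sqrt(5) / 1014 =1625.62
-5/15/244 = -1/732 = -0.00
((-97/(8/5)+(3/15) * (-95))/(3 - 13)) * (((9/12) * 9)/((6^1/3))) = 17199/640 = 26.87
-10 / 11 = -0.91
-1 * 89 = -89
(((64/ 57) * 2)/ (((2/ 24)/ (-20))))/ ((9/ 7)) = -71680/ 171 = -419.18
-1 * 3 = -3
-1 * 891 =-891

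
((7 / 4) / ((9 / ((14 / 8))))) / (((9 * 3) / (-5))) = -245 / 3888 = -0.06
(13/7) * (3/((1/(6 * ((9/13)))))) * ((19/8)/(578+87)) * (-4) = -81/245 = -0.33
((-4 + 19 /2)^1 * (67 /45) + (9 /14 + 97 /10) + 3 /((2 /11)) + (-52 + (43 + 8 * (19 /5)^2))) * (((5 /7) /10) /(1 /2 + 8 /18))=10.71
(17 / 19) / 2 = 17 / 38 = 0.45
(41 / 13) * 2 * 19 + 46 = 2156 / 13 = 165.85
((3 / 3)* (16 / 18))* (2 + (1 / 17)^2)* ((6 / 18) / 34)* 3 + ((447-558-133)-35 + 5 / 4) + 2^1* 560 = 49658779 / 58956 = 842.30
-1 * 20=-20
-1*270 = -270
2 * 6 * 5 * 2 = 120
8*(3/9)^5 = 8/243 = 0.03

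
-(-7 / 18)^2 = -0.15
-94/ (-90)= 47/ 45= 1.04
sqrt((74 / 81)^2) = 0.91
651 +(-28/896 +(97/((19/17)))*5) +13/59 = 38926015/35872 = 1085.14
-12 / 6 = -2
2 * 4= 8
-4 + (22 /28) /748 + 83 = 75209 /952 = 79.00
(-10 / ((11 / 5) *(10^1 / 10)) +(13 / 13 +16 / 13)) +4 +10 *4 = 41.69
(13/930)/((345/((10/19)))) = 13/609615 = 0.00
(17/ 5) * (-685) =-2329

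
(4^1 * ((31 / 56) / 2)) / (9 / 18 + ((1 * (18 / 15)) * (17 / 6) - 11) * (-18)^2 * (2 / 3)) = -155 / 229754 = -0.00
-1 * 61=-61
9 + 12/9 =10.33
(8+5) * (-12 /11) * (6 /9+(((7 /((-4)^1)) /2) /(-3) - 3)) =637 /22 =28.95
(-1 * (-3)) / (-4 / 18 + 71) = 27 / 637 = 0.04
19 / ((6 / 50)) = 158.33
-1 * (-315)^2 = -99225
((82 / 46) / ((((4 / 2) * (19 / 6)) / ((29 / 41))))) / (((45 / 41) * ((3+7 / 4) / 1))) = 4756 / 124545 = 0.04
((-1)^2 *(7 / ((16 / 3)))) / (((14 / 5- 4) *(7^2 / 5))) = -25 / 224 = -0.11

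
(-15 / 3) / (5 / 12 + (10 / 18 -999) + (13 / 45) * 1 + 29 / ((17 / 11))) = 15300 / 2995661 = 0.01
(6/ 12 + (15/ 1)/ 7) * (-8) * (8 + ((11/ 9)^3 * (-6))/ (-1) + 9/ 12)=-708661/ 1701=-416.61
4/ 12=0.33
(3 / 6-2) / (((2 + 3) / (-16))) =24 / 5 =4.80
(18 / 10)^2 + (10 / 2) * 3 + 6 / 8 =1899 / 100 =18.99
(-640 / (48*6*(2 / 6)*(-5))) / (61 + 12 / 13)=52 / 2415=0.02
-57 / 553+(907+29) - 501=240498 / 553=434.90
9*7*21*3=3969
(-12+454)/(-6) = -221/3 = -73.67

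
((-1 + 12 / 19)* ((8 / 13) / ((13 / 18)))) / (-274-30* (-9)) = 252 / 3211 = 0.08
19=19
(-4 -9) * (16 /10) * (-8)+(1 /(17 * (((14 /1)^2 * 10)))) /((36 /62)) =19960019 /119952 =166.40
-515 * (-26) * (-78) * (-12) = 12533040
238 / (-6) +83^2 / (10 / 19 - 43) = -162902 / 807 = -201.86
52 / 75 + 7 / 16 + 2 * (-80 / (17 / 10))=-1896931 / 20400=-92.99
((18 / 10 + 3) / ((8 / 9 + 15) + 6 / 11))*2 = 4752 / 8135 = 0.58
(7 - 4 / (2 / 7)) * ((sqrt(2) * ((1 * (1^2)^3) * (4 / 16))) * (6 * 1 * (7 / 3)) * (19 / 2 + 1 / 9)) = -8477 * sqrt(2) / 36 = -333.01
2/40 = 1/20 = 0.05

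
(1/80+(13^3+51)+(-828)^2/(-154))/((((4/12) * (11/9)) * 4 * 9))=-40726809/271040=-150.26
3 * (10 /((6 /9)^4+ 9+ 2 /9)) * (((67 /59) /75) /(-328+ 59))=-10854 /60547865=-0.00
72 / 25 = 2.88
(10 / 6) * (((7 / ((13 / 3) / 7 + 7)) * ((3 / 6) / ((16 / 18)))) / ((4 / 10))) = 2205 / 1024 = 2.15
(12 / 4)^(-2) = 1 / 9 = 0.11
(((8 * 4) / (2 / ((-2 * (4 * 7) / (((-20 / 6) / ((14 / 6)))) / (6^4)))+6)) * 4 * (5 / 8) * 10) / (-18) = -0.62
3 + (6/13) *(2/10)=201/65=3.09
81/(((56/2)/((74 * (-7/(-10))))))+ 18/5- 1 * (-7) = 3209/20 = 160.45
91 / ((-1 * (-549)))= 91 / 549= 0.17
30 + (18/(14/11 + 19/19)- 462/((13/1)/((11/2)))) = -51201/325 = -157.54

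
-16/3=-5.33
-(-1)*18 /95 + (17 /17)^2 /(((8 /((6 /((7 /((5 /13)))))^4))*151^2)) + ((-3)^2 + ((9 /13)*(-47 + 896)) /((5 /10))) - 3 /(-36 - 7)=7567557476774551404 /6387214846333685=1184.80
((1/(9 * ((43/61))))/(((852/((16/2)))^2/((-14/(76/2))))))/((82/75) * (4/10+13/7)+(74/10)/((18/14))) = -1494500/2400387725007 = -0.00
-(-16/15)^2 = -256/225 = -1.14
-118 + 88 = -30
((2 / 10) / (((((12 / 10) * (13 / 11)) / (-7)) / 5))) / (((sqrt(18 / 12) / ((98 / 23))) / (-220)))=4150300 * sqrt(6) / 2691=3777.82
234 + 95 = 329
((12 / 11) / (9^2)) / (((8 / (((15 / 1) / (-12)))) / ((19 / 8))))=-95 / 19008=-0.00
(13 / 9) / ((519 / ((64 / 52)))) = 16 / 4671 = 0.00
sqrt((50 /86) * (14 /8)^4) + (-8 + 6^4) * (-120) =-154560 + 245 * sqrt(43) /688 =-154557.66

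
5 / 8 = 0.62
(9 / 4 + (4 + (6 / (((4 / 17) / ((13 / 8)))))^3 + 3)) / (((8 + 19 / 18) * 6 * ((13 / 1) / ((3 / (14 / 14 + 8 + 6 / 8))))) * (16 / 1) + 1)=874416405 / 451342336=1.94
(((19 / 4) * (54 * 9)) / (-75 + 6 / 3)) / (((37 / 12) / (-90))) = 2493180 / 2701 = 923.06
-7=-7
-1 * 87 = -87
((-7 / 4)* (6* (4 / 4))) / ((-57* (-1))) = -7 / 38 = -0.18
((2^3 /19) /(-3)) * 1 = -8 /57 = -0.14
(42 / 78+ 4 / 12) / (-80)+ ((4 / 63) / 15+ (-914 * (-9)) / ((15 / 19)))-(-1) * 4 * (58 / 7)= 1027294913 / 98280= 10452.74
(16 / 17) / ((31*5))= 16 / 2635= 0.01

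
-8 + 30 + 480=502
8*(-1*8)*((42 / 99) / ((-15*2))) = 448 / 495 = 0.91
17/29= 0.59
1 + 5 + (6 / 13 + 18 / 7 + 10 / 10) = 913 / 91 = 10.03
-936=-936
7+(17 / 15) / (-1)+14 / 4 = 281 / 30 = 9.37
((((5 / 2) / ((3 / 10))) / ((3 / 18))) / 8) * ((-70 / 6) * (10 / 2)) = -4375 / 12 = -364.58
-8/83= -0.10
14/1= 14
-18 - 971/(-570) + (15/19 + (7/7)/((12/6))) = -4277/285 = -15.01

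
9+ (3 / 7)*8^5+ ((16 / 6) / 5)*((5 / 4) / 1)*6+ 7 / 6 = 14057.60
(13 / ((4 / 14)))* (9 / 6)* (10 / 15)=91 / 2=45.50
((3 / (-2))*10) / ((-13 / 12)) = 180 / 13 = 13.85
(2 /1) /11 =2 /11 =0.18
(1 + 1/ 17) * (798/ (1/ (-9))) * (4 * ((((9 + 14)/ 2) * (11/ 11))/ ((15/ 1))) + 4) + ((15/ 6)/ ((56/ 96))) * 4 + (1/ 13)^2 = -5401926221/ 100555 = -53721.11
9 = 9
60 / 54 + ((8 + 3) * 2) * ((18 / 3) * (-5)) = -5930 / 9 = -658.89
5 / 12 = 0.42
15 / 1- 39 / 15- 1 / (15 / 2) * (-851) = 1888 / 15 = 125.87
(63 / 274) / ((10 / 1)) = 63 / 2740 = 0.02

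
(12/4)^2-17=-8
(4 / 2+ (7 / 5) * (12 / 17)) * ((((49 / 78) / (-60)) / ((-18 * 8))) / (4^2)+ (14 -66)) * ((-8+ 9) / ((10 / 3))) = -71209076657 / 1527552000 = -46.62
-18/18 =-1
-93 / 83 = -1.12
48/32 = 3/2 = 1.50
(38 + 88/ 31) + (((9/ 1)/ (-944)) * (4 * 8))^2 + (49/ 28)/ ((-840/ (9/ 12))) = 2826765689/ 69063040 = 40.93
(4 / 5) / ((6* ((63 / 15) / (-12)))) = -8 / 21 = -0.38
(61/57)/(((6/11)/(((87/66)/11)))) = 1769/7524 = 0.24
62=62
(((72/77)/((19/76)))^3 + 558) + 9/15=1394536029/2282665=610.92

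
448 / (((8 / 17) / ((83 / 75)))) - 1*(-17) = 80291 / 75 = 1070.55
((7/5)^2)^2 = 3.84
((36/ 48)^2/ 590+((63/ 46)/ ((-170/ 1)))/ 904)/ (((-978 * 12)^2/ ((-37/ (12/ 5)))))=-0.00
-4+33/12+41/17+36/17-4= -49/68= -0.72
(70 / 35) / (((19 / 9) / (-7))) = -126 / 19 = -6.63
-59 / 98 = -0.60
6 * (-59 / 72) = -59 / 12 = -4.92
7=7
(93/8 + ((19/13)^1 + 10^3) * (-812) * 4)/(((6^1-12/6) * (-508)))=1600.76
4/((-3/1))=-4/3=-1.33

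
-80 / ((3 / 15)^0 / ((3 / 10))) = -24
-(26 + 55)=-81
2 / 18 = 1 / 9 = 0.11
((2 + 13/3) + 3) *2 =56/3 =18.67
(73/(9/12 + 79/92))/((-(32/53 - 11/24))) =-2135688/6845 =-312.01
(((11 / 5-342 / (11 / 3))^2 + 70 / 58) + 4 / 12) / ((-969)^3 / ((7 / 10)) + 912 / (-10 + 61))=-259805845243 / 40706604547321350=-0.00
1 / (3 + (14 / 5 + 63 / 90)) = 2 / 13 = 0.15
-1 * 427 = -427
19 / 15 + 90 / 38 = 1036 / 285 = 3.64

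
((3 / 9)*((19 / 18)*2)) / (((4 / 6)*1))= 19 / 18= 1.06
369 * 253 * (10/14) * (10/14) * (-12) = -28007100/49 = -571573.47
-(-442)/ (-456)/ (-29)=221/ 6612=0.03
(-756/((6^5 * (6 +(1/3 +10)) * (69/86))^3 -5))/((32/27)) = -405724221/673039423477392472328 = -0.00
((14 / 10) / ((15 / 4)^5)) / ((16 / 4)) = 1792 / 3796875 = 0.00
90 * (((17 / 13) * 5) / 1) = 588.46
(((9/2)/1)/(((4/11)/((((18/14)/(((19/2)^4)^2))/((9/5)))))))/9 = 1760/118884941287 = 0.00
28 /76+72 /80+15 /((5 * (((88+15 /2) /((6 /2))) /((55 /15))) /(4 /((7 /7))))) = 96191 /36290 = 2.65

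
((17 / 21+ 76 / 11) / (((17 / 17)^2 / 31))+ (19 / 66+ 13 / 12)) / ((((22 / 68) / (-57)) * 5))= -71821957 / 8470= -8479.57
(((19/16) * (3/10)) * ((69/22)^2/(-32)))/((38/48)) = -42849/309760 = -0.14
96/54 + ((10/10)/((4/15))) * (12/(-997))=15547/8973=1.73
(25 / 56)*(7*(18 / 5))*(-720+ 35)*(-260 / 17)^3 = 135445050000 / 4913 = 27568705.48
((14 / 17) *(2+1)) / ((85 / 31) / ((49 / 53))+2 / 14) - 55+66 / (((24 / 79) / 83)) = 962086285 / 53516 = 17977.54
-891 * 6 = -5346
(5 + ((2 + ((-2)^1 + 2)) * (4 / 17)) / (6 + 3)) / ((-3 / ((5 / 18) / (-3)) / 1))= 3865 / 24786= 0.16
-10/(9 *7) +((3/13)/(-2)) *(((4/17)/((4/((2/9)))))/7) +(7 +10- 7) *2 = 276247/13923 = 19.84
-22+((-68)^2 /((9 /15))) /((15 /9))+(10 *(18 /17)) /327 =8527566 /1853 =4602.03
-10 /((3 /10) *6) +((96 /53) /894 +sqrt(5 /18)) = -394706 /71073 +sqrt(10) /6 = -5.03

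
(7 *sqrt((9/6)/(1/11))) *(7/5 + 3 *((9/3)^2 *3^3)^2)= 5037061.42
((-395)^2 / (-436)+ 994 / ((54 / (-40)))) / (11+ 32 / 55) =-708419525 / 7498764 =-94.47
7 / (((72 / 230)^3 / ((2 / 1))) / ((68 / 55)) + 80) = 36196825 / 413742152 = 0.09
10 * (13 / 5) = 26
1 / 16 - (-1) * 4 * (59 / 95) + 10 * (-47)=-467.45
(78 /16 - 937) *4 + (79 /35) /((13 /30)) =-677639 /182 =-3723.29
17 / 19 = 0.89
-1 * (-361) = 361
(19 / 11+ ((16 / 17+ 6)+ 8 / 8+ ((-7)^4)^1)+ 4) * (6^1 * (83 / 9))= 74956138 / 561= 133611.65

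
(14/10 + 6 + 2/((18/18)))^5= 229345007/3125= 73390.40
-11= -11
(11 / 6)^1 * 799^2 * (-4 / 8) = -7022411 / 12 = -585200.92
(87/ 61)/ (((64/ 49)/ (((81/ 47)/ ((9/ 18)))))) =345303/ 91744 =3.76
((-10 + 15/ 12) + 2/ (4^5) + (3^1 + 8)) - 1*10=-3967/ 512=-7.75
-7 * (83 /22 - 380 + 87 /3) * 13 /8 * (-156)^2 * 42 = 44407508418 /11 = 4037046219.82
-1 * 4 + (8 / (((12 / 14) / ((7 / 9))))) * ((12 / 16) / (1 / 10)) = 454 / 9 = 50.44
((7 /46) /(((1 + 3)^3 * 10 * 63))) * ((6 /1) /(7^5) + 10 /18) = 84089 /40078644480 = 0.00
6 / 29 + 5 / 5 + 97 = 2848 / 29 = 98.21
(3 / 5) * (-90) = -54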